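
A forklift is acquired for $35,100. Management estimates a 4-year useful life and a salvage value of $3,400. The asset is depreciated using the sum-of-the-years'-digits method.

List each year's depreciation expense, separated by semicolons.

Depreciable base = $35,100 − $3,400 = $31,700.
Sum of the years' digits = 4+3+2+1 = 10.
Year 1: $31,700 × 4/10 = $12,680. Book value $22,420.
Year 2: $31,700 × 3/10 = $9,510. Book value $12,910.
Year 3: $31,700 × 2/10 = $6,340. Book value $6,570.
Year 4: $31,700 × 1/10 = $3,170. Book value $3,400.

$12,680; $9,510; $6,340; $3,170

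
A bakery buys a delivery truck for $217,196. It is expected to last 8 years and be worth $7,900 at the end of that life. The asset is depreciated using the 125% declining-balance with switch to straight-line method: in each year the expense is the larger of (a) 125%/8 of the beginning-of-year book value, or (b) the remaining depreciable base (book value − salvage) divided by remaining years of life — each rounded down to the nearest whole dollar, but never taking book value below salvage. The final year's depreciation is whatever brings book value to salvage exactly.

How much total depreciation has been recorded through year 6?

$160,386

Depreciable base = $217,196 − $7,900 = $209,296.
Year 1: DB = ⌊$217,196 × 125%/8⌋ = $33,936; SL = ⌊$209,296/8⌋ = $26,162 → take DB $33,936. Book value $183,260.
Year 2: DB = ⌊$183,260 × 125%/8⌋ = $28,634; SL = ⌊$175,360/7⌋ = $25,051 → take DB $28,634. Book value $154,626.
Year 3: DB = ⌊$154,626 × 125%/8⌋ = $24,160; SL = ⌊$146,726/6⌋ = $24,454 → take SL $24,454. Book value $130,172.
Year 4: DB = ⌊$130,172 × 125%/8⌋ = $20,339; SL = ⌊$122,272/5⌋ = $24,454 → take SL $24,454. Book value $105,718.
Year 5: DB = ⌊$105,718 × 125%/8⌋ = $16,518; SL = ⌊$97,818/4⌋ = $24,454 → take SL $24,454. Book value $81,264.
Year 6: DB = ⌊$81,264 × 125%/8⌋ = $12,697; SL = ⌊$73,364/3⌋ = $24,454 → take SL $24,454. Book value $56,810.
Accumulated through year 6 = $217,196 − $56,810 = $160,386.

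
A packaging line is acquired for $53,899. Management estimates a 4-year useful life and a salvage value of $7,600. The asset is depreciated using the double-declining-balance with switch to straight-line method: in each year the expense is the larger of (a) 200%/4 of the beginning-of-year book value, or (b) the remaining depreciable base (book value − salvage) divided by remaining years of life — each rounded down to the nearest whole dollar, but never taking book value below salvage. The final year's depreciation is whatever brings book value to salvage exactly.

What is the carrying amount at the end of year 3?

$7,600

Depreciable base = $53,899 − $7,600 = $46,299.
Year 1: DB = ⌊$53,899 × 200%/4⌋ = $26,949; SL = ⌊$46,299/4⌋ = $11,574 → take DB $26,949. Book value $26,950.
Year 2: DB = ⌊$26,950 × 200%/4⌋ = $13,475; SL = ⌊$19,350/3⌋ = $6,450 → take DB $13,475. Book value $13,475.
Year 3: DB = ⌊$13,475 × 200%/4⌋ = $6,737; SL = ⌊$5,875/2⌋ = $2,937 → take DB $6,737, capped at $5,875. Book value $7,600.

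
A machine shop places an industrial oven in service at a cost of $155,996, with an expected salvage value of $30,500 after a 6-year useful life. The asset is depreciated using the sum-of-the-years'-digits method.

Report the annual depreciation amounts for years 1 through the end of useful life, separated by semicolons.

$35,856; $29,880; $23,904; $17,928; $11,952; $5,976

Depreciable base = $155,996 − $30,500 = $125,496.
Sum of the years' digits = 6+5+4+3+2+1 = 21.
Year 1: $125,496 × 6/21 = $35,856. Book value $120,140.
Year 2: $125,496 × 5/21 = $29,880. Book value $90,260.
Year 3: $125,496 × 4/21 = $23,904. Book value $66,356.
Year 4: $125,496 × 3/21 = $17,928. Book value $48,428.
Year 5: $125,496 × 2/21 = $11,952. Book value $36,476.
Year 6: $125,496 × 1/21 = $5,976. Book value $30,500.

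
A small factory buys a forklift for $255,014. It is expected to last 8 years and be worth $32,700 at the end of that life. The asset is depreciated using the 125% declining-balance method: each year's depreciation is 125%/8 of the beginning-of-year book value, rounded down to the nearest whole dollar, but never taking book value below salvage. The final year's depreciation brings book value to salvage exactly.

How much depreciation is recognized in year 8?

$44,937

Depreciable base = $255,014 − $32,700 = $222,314.
Year 1: ⌊$255,014 × 125%/8⌋ = $39,845. Book value $215,169.
Year 2: ⌊$215,169 × 125%/8⌋ = $33,620. Book value $181,549.
Year 3: ⌊$181,549 × 125%/8⌋ = $28,367. Book value $153,182.
Year 4: ⌊$153,182 × 125%/8⌋ = $23,934. Book value $129,248.
Year 5: ⌊$129,248 × 125%/8⌋ = $20,195. Book value $109,053.
Year 6: ⌊$109,053 × 125%/8⌋ = $17,039. Book value $92,014.
Year 7: ⌊$92,014 × 125%/8⌋ = $14,377. Book value $77,637.
Year 8 (final): $77,637 − $32,700 = $44,937. Book value $32,700.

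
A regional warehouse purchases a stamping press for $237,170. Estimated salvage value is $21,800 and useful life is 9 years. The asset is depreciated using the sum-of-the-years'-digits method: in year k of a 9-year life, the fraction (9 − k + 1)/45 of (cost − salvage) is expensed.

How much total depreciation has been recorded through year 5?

Depreciable base = $237,170 − $21,800 = $215,370.
Sum of the years' digits = 9+8+7+6+5+4+3+2+1 = 45.
Year 1: $215,370 × 9/45 = $43,074. Book value $194,096.
Year 2: $215,370 × 8/45 = $38,288. Book value $155,808.
Year 3: $215,370 × 7/45 = $33,502. Book value $122,306.
Year 4: $215,370 × 6/45 = $28,716. Book value $93,590.
Year 5: $215,370 × 5/45 = $23,930. Book value $69,660.
Accumulated through year 5 = $237,170 − $69,660 = $167,510.

$167,510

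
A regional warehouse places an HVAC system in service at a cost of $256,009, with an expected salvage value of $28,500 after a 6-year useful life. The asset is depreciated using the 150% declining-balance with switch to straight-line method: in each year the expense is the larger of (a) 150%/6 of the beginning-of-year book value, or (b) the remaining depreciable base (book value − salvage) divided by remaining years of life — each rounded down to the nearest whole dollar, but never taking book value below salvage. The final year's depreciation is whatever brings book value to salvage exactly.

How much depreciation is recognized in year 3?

Depreciable base = $256,009 − $28,500 = $227,509.
Year 1: DB = ⌊$256,009 × 150%/6⌋ = $64,002; SL = ⌊$227,509/6⌋ = $37,918 → take DB $64,002. Book value $192,007.
Year 2: DB = ⌊$192,007 × 150%/6⌋ = $48,001; SL = ⌊$163,507/5⌋ = $32,701 → take DB $48,001. Book value $144,006.
Year 3: DB = ⌊$144,006 × 150%/6⌋ = $36,001; SL = ⌊$115,506/4⌋ = $28,876 → take DB $36,001. Book value $108,005.

$36,001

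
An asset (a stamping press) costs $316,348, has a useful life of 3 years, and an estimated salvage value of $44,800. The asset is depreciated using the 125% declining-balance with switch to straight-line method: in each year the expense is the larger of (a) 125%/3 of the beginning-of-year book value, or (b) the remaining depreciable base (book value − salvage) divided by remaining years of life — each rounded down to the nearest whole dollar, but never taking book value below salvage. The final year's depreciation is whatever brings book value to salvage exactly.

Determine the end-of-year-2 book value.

Depreciable base = $316,348 − $44,800 = $271,548.
Year 1: DB = ⌊$316,348 × 125%/3⌋ = $131,811; SL = ⌊$271,548/3⌋ = $90,516 → take DB $131,811. Book value $184,537.
Year 2: DB = ⌊$184,537 × 125%/3⌋ = $76,890; SL = ⌊$139,737/2⌋ = $69,868 → take DB $76,890. Book value $107,647.

$107,647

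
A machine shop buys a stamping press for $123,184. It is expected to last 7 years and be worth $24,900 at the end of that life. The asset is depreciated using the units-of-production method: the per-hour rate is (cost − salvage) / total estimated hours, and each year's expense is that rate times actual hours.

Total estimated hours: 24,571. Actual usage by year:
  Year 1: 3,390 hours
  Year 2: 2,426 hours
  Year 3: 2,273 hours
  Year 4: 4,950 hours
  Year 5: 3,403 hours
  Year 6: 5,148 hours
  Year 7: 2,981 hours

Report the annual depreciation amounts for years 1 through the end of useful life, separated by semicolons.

Depreciable base = $123,184 − $24,900 = $98,284.
Rate = $98,284 / 24,571 hours = $4 per hour.
Year 1: 3,390 × $4 = $13,560. Book value $109,624.
Year 2: 2,426 × $4 = $9,704. Book value $99,920.
Year 3: 2,273 × $4 = $9,092. Book value $90,828.
Year 4: 4,950 × $4 = $19,800. Book value $71,028.
Year 5: 3,403 × $4 = $13,612. Book value $57,416.
Year 6: 5,148 × $4 = $20,592. Book value $36,824.
Year 7: 2,981 × $4 = $11,924. Book value $24,900.

$13,560; $9,704; $9,092; $19,800; $13,612; $20,592; $11,924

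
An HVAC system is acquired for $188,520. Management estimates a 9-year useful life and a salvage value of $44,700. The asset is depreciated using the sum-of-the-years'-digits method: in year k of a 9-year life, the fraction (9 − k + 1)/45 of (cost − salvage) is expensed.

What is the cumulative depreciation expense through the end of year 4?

$95,880

Depreciable base = $188,520 − $44,700 = $143,820.
Sum of the years' digits = 9+8+7+6+5+4+3+2+1 = 45.
Year 1: $143,820 × 9/45 = $28,764. Book value $159,756.
Year 2: $143,820 × 8/45 = $25,568. Book value $134,188.
Year 3: $143,820 × 7/45 = $22,372. Book value $111,816.
Year 4: $143,820 × 6/45 = $19,176. Book value $92,640.
Accumulated through year 4 = $188,520 − $92,640 = $95,880.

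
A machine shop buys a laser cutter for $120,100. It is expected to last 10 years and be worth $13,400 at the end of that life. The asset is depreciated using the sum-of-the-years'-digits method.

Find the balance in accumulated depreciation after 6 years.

Depreciable base = $120,100 − $13,400 = $106,700.
Sum of the years' digits = 10+9+8+7+6+5+4+3+2+1 = 55.
Year 1: $106,700 × 10/55 = $19,400. Book value $100,700.
Year 2: $106,700 × 9/55 = $17,460. Book value $83,240.
Year 3: $106,700 × 8/55 = $15,520. Book value $67,720.
Year 4: $106,700 × 7/55 = $13,580. Book value $54,140.
Year 5: $106,700 × 6/55 = $11,640. Book value $42,500.
Year 6: $106,700 × 5/55 = $9,700. Book value $32,800.
Accumulated through year 6 = $120,100 − $32,800 = $87,300.

$87,300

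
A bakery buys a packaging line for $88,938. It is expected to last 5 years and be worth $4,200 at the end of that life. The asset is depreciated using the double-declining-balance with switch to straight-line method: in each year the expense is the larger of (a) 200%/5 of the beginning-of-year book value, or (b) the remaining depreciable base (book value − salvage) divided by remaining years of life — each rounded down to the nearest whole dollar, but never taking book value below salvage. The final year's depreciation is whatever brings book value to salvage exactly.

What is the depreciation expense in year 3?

Depreciable base = $88,938 − $4,200 = $84,738.
Year 1: DB = ⌊$88,938 × 200%/5⌋ = $35,575; SL = ⌊$84,738/5⌋ = $16,947 → take DB $35,575. Book value $53,363.
Year 2: DB = ⌊$53,363 × 200%/5⌋ = $21,345; SL = ⌊$49,163/4⌋ = $12,290 → take DB $21,345. Book value $32,018.
Year 3: DB = ⌊$32,018 × 200%/5⌋ = $12,807; SL = ⌊$27,818/3⌋ = $9,272 → take DB $12,807. Book value $19,211.

$12,807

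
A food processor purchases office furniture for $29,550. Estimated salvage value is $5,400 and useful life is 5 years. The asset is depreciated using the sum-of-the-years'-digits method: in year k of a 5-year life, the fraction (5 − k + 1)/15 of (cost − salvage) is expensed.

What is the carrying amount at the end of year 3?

$10,230

Depreciable base = $29,550 − $5,400 = $24,150.
Sum of the years' digits = 5+4+3+2+1 = 15.
Year 1: $24,150 × 5/15 = $8,050. Book value $21,500.
Year 2: $24,150 × 4/15 = $6,440. Book value $15,060.
Year 3: $24,150 × 3/15 = $4,830. Book value $10,230.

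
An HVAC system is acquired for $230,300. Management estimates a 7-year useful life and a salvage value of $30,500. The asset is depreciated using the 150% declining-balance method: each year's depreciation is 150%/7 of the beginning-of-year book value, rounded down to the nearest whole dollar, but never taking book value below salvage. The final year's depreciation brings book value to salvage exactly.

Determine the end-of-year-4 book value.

$87,772

Depreciable base = $230,300 − $30,500 = $199,800.
Year 1: ⌊$230,300 × 150%/7⌋ = $49,350. Book value $180,950.
Year 2: ⌊$180,950 × 150%/7⌋ = $38,775. Book value $142,175.
Year 3: ⌊$142,175 × 150%/7⌋ = $30,466. Book value $111,709.
Year 4: ⌊$111,709 × 150%/7⌋ = $23,937. Book value $87,772.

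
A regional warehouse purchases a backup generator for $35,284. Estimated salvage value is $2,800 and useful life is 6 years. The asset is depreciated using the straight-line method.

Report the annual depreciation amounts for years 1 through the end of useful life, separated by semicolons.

$5,414; $5,414; $5,414; $5,414; $5,414; $5,414

Depreciable base = $35,284 − $2,800 = $32,484.
Annual expense = $32,484 / 6 = $5,414.
End of year 1: book value $29,870.
End of year 2: book value $24,456.
End of year 3: book value $19,042.
End of year 4: book value $13,628.
End of year 5: book value $8,214.
End of year 6: book value $2,800.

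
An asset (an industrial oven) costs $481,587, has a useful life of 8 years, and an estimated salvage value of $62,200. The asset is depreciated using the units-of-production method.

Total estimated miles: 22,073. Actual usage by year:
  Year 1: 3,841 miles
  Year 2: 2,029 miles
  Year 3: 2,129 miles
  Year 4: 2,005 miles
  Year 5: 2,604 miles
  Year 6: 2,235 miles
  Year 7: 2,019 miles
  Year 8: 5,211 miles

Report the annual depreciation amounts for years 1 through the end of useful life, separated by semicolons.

Depreciable base = $481,587 − $62,200 = $419,387.
Rate = $419,387 / 22,073 miles = $19 per mile.
Year 1: 3,841 × $19 = $72,979. Book value $408,608.
Year 2: 2,029 × $19 = $38,551. Book value $370,057.
Year 3: 2,129 × $19 = $40,451. Book value $329,606.
Year 4: 2,005 × $19 = $38,095. Book value $291,511.
Year 5: 2,604 × $19 = $49,476. Book value $242,035.
Year 6: 2,235 × $19 = $42,465. Book value $199,570.
Year 7: 2,019 × $19 = $38,361. Book value $161,209.
Year 8: 5,211 × $19 = $99,009. Book value $62,200.

$72,979; $38,551; $40,451; $38,095; $49,476; $42,465; $38,361; $99,009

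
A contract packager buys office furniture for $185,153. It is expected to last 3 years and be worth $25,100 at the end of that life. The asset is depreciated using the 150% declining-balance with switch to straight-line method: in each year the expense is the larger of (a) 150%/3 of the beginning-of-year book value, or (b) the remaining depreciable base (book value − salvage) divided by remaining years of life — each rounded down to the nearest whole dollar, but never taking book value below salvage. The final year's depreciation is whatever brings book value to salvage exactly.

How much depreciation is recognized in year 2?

Depreciable base = $185,153 − $25,100 = $160,053.
Year 1: DB = ⌊$185,153 × 150%/3⌋ = $92,576; SL = ⌊$160,053/3⌋ = $53,351 → take DB $92,576. Book value $92,577.
Year 2: DB = ⌊$92,577 × 150%/3⌋ = $46,288; SL = ⌊$67,477/2⌋ = $33,738 → take DB $46,288. Book value $46,289.

$46,288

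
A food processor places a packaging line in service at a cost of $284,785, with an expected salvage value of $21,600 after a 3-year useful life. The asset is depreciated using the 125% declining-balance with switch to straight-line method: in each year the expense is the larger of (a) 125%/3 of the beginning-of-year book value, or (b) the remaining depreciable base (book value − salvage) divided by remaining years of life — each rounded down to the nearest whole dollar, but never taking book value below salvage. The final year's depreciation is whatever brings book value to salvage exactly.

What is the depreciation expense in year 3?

Depreciable base = $284,785 − $21,600 = $263,185.
Year 1: DB = ⌊$284,785 × 125%/3⌋ = $118,660; SL = ⌊$263,185/3⌋ = $87,728 → take DB $118,660. Book value $166,125.
Year 2: DB = ⌊$166,125 × 125%/3⌋ = $69,218; SL = ⌊$144,525/2⌋ = $72,262 → take SL $72,262. Book value $93,863.
Year 3 (final): $93,863 − $21,600 = $72,263. Book value $21,600.

$72,263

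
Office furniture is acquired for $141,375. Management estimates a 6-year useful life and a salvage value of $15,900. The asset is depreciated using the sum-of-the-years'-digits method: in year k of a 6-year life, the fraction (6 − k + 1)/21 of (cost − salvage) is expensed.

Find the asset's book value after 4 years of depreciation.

Depreciable base = $141,375 − $15,900 = $125,475.
Sum of the years' digits = 6+5+4+3+2+1 = 21.
Year 1: $125,475 × 6/21 = $35,850. Book value $105,525.
Year 2: $125,475 × 5/21 = $29,875. Book value $75,650.
Year 3: $125,475 × 4/21 = $23,900. Book value $51,750.
Year 4: $125,475 × 3/21 = $17,925. Book value $33,825.

$33,825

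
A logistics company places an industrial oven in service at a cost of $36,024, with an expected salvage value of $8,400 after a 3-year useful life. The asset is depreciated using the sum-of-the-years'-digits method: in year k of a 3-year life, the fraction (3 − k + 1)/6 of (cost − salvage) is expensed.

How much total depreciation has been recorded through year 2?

Depreciable base = $36,024 − $8,400 = $27,624.
Sum of the years' digits = 3+2+1 = 6.
Year 1: $27,624 × 3/6 = $13,812. Book value $22,212.
Year 2: $27,624 × 2/6 = $9,208. Book value $13,004.
Accumulated through year 2 = $36,024 − $13,004 = $23,020.

$23,020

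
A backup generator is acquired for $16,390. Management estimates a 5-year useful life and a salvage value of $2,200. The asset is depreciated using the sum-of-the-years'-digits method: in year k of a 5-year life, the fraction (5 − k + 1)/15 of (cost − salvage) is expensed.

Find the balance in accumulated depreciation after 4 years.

$13,244

Depreciable base = $16,390 − $2,200 = $14,190.
Sum of the years' digits = 5+4+3+2+1 = 15.
Year 1: $14,190 × 5/15 = $4,730. Book value $11,660.
Year 2: $14,190 × 4/15 = $3,784. Book value $7,876.
Year 3: $14,190 × 3/15 = $2,838. Book value $5,038.
Year 4: $14,190 × 2/15 = $1,892. Book value $3,146.
Accumulated through year 4 = $16,390 − $3,146 = $13,244.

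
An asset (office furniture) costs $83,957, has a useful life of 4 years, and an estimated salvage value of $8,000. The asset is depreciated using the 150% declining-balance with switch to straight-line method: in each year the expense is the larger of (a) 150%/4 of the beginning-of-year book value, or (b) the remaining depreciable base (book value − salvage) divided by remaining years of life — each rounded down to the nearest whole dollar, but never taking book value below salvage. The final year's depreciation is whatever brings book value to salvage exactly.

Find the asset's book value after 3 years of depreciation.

Depreciable base = $83,957 − $8,000 = $75,957.
Year 1: DB = ⌊$83,957 × 150%/4⌋ = $31,483; SL = ⌊$75,957/4⌋ = $18,989 → take DB $31,483. Book value $52,474.
Year 2: DB = ⌊$52,474 × 150%/4⌋ = $19,677; SL = ⌊$44,474/3⌋ = $14,824 → take DB $19,677. Book value $32,797.
Year 3: DB = ⌊$32,797 × 150%/4⌋ = $12,298; SL = ⌊$24,797/2⌋ = $12,398 → take SL $12,398. Book value $20,399.

$20,399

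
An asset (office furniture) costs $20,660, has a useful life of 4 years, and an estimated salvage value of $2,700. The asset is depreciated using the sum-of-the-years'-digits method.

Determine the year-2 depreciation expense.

$5,388

Depreciable base = $20,660 − $2,700 = $17,960.
Sum of the years' digits = 4+3+2+1 = 10.
Year 1: $17,960 × 4/10 = $7,184. Book value $13,476.
Year 2: $17,960 × 3/10 = $5,388. Book value $8,088.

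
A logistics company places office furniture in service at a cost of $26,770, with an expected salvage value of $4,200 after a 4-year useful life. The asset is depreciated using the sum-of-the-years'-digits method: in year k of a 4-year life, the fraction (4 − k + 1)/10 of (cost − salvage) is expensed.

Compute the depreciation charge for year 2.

$6,771

Depreciable base = $26,770 − $4,200 = $22,570.
Sum of the years' digits = 4+3+2+1 = 10.
Year 1: $22,570 × 4/10 = $9,028. Book value $17,742.
Year 2: $22,570 × 3/10 = $6,771. Book value $10,971.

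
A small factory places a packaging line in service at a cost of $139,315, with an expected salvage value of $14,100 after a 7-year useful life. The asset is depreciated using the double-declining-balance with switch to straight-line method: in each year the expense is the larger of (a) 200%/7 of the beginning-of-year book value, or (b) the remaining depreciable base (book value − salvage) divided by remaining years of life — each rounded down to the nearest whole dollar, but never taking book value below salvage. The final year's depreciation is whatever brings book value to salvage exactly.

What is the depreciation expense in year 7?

Depreciable base = $139,315 − $14,100 = $125,215.
Year 1: DB = ⌊$139,315 × 200%/7⌋ = $39,804; SL = ⌊$125,215/7⌋ = $17,887 → take DB $39,804. Book value $99,511.
Year 2: DB = ⌊$99,511 × 200%/7⌋ = $28,431; SL = ⌊$85,411/6⌋ = $14,235 → take DB $28,431. Book value $71,080.
Year 3: DB = ⌊$71,080 × 200%/7⌋ = $20,308; SL = ⌊$56,980/5⌋ = $11,396 → take DB $20,308. Book value $50,772.
Year 4: DB = ⌊$50,772 × 200%/7⌋ = $14,506; SL = ⌊$36,672/4⌋ = $9,168 → take DB $14,506. Book value $36,266.
Year 5: DB = ⌊$36,266 × 200%/7⌋ = $10,361; SL = ⌊$22,166/3⌋ = $7,388 → take DB $10,361. Book value $25,905.
Year 6: DB = ⌊$25,905 × 200%/7⌋ = $7,401; SL = ⌊$11,805/2⌋ = $5,902 → take DB $7,401. Book value $18,504.
Year 7 (final): $18,504 − $14,100 = $4,404. Book value $14,100.

$4,404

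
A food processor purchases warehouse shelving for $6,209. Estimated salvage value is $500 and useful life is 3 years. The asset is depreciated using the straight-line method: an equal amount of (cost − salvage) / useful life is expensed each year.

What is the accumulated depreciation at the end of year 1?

$1,903

Depreciable base = $6,209 − $500 = $5,709.
Annual expense = $5,709 / 3 = $1,903.
End of year 1: book value $4,306.
Accumulated through year 1 = $6,209 − $4,306 = $1,903.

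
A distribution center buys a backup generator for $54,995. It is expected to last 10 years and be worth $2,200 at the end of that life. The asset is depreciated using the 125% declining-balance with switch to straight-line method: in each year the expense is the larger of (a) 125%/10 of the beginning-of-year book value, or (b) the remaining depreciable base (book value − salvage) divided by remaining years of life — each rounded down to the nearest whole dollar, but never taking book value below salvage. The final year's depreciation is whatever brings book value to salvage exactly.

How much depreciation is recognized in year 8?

Depreciable base = $54,995 − $2,200 = $52,795.
Year 1: DB = ⌊$54,995 × 125%/10⌋ = $6,874; SL = ⌊$52,795/10⌋ = $5,279 → take DB $6,874. Book value $48,121.
Year 2: DB = ⌊$48,121 × 125%/10⌋ = $6,015; SL = ⌊$45,921/9⌋ = $5,102 → take DB $6,015. Book value $42,106.
Year 3: DB = ⌊$42,106 × 125%/10⌋ = $5,263; SL = ⌊$39,906/8⌋ = $4,988 → take DB $5,263. Book value $36,843.
Year 4: DB = ⌊$36,843 × 125%/10⌋ = $4,605; SL = ⌊$34,643/7⌋ = $4,949 → take SL $4,949. Book value $31,894.
Year 5: DB = ⌊$31,894 × 125%/10⌋ = $3,986; SL = ⌊$29,694/6⌋ = $4,949 → take SL $4,949. Book value $26,945.
Year 6: DB = ⌊$26,945 × 125%/10⌋ = $3,368; SL = ⌊$24,745/5⌋ = $4,949 → take SL $4,949. Book value $21,996.
Year 7: DB = ⌊$21,996 × 125%/10⌋ = $2,749; SL = ⌊$19,796/4⌋ = $4,949 → take SL $4,949. Book value $17,047.
Year 8: DB = ⌊$17,047 × 125%/10⌋ = $2,130; SL = ⌊$14,847/3⌋ = $4,949 → take SL $4,949. Book value $12,098.

$4,949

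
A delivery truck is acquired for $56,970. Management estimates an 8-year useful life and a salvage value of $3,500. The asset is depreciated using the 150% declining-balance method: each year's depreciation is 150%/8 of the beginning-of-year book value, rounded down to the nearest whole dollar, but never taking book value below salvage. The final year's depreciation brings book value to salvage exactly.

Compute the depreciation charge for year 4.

$5,729

Depreciable base = $56,970 − $3,500 = $53,470.
Year 1: ⌊$56,970 × 150%/8⌋ = $10,681. Book value $46,289.
Year 2: ⌊$46,289 × 150%/8⌋ = $8,679. Book value $37,610.
Year 3: ⌊$37,610 × 150%/8⌋ = $7,051. Book value $30,559.
Year 4: ⌊$30,559 × 150%/8⌋ = $5,729. Book value $24,830.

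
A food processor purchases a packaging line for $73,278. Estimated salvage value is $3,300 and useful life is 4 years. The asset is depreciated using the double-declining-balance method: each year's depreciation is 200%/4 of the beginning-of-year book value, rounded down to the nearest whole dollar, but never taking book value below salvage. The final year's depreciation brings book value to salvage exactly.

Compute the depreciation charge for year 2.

$18,319

Depreciable base = $73,278 − $3,300 = $69,978.
Year 1: ⌊$73,278 × 200%/4⌋ = $36,639. Book value $36,639.
Year 2: ⌊$36,639 × 200%/4⌋ = $18,319. Book value $18,320.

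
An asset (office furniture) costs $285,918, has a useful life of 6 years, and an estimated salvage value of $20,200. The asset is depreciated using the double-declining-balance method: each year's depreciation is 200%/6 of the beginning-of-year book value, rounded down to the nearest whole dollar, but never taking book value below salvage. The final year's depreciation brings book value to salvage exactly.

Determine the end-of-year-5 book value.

$37,652

Depreciable base = $285,918 − $20,200 = $265,718.
Year 1: ⌊$285,918 × 200%/6⌋ = $95,306. Book value $190,612.
Year 2: ⌊$190,612 × 200%/6⌋ = $63,537. Book value $127,075.
Year 3: ⌊$127,075 × 200%/6⌋ = $42,358. Book value $84,717.
Year 4: ⌊$84,717 × 200%/6⌋ = $28,239. Book value $56,478.
Year 5: ⌊$56,478 × 200%/6⌋ = $18,826. Book value $37,652.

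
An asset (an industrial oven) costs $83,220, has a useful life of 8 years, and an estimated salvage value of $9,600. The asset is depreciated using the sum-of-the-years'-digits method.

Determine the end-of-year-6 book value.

Depreciable base = $83,220 − $9,600 = $73,620.
Sum of the years' digits = 8+7+6+5+4+3+2+1 = 36.
Year 1: $73,620 × 8/36 = $16,360. Book value $66,860.
Year 2: $73,620 × 7/36 = $14,315. Book value $52,545.
Year 3: $73,620 × 6/36 = $12,270. Book value $40,275.
Year 4: $73,620 × 5/36 = $10,225. Book value $30,050.
Year 5: $73,620 × 4/36 = $8,180. Book value $21,870.
Year 6: $73,620 × 3/36 = $6,135. Book value $15,735.

$15,735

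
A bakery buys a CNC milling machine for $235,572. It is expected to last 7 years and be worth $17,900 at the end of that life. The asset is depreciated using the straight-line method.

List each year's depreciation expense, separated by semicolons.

Depreciable base = $235,572 − $17,900 = $217,672.
Annual expense = $217,672 / 7 = $31,096.
End of year 1: book value $204,476.
End of year 2: book value $173,380.
End of year 3: book value $142,284.
End of year 4: book value $111,188.
End of year 5: book value $80,092.
End of year 6: book value $48,996.
End of year 7: book value $17,900.

$31,096; $31,096; $31,096; $31,096; $31,096; $31,096; $31,096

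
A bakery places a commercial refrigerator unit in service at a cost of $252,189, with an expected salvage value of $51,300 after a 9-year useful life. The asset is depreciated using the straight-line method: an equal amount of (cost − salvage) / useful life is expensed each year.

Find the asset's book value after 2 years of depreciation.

$207,547

Depreciable base = $252,189 − $51,300 = $200,889.
Annual expense = $200,889 / 9 = $22,321.
End of year 1: book value $229,868.
End of year 2: book value $207,547.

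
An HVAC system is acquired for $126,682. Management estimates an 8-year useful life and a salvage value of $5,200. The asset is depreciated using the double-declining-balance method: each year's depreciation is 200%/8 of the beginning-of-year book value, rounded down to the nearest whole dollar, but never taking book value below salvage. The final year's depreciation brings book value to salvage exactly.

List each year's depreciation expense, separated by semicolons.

Depreciable base = $126,682 − $5,200 = $121,482.
Year 1: ⌊$126,682 × 200%/8⌋ = $31,670. Book value $95,012.
Year 2: ⌊$95,012 × 200%/8⌋ = $23,753. Book value $71,259.
Year 3: ⌊$71,259 × 200%/8⌋ = $17,814. Book value $53,445.
Year 4: ⌊$53,445 × 200%/8⌋ = $13,361. Book value $40,084.
Year 5: ⌊$40,084 × 200%/8⌋ = $10,021. Book value $30,063.
Year 6: ⌊$30,063 × 200%/8⌋ = $7,515. Book value $22,548.
Year 7: ⌊$22,548 × 200%/8⌋ = $5,637. Book value $16,911.
Year 8 (final): $16,911 − $5,200 = $11,711. Book value $5,200.

$31,670; $23,753; $17,814; $13,361; $10,021; $7,515; $5,637; $11,711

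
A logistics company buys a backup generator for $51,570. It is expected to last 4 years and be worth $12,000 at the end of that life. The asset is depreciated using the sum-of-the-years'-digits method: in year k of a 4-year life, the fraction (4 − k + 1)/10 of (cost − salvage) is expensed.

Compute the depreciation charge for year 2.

$11,871

Depreciable base = $51,570 − $12,000 = $39,570.
Sum of the years' digits = 4+3+2+1 = 10.
Year 1: $39,570 × 4/10 = $15,828. Book value $35,742.
Year 2: $39,570 × 3/10 = $11,871. Book value $23,871.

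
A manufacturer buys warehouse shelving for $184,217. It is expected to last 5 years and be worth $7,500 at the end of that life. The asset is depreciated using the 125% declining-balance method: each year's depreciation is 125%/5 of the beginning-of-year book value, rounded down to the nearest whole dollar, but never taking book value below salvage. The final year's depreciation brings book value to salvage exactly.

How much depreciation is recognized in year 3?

$25,905

Depreciable base = $184,217 − $7,500 = $176,717.
Year 1: ⌊$184,217 × 125%/5⌋ = $46,054. Book value $138,163.
Year 2: ⌊$138,163 × 125%/5⌋ = $34,540. Book value $103,623.
Year 3: ⌊$103,623 × 125%/5⌋ = $25,905. Book value $77,718.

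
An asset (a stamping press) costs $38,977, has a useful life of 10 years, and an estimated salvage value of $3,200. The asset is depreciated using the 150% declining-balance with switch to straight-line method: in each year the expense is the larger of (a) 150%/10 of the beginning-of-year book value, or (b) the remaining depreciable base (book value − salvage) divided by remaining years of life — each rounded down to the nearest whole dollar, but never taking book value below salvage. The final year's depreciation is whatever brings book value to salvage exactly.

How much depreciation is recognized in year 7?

Depreciable base = $38,977 − $3,200 = $35,777.
Year 1: DB = ⌊$38,977 × 150%/10⌋ = $5,846; SL = ⌊$35,777/10⌋ = $3,577 → take DB $5,846. Book value $33,131.
Year 2: DB = ⌊$33,131 × 150%/10⌋ = $4,969; SL = ⌊$29,931/9⌋ = $3,325 → take DB $4,969. Book value $28,162.
Year 3: DB = ⌊$28,162 × 150%/10⌋ = $4,224; SL = ⌊$24,962/8⌋ = $3,120 → take DB $4,224. Book value $23,938.
Year 4: DB = ⌊$23,938 × 150%/10⌋ = $3,590; SL = ⌊$20,738/7⌋ = $2,962 → take DB $3,590. Book value $20,348.
Year 5: DB = ⌊$20,348 × 150%/10⌋ = $3,052; SL = ⌊$17,148/6⌋ = $2,858 → take DB $3,052. Book value $17,296.
Year 6: DB = ⌊$17,296 × 150%/10⌋ = $2,594; SL = ⌊$14,096/5⌋ = $2,819 → take SL $2,819. Book value $14,477.
Year 7: DB = ⌊$14,477 × 150%/10⌋ = $2,171; SL = ⌊$11,277/4⌋ = $2,819 → take SL $2,819. Book value $11,658.

$2,819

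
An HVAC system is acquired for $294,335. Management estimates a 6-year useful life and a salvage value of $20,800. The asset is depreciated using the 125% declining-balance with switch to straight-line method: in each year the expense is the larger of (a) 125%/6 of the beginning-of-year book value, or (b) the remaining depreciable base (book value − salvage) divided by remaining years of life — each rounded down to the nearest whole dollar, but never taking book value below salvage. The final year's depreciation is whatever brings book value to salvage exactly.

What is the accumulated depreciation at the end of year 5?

$232,617

Depreciable base = $294,335 − $20,800 = $273,535.
Year 1: DB = ⌊$294,335 × 125%/6⌋ = $61,319; SL = ⌊$273,535/6⌋ = $45,589 → take DB $61,319. Book value $233,016.
Year 2: DB = ⌊$233,016 × 125%/6⌋ = $48,545; SL = ⌊$212,216/5⌋ = $42,443 → take DB $48,545. Book value $184,471.
Year 3: DB = ⌊$184,471 × 125%/6⌋ = $38,431; SL = ⌊$163,671/4⌋ = $40,917 → take SL $40,917. Book value $143,554.
Year 4: DB = ⌊$143,554 × 125%/6⌋ = $29,907; SL = ⌊$122,754/3⌋ = $40,918 → take SL $40,918. Book value $102,636.
Year 5: DB = ⌊$102,636 × 125%/6⌋ = $21,382; SL = ⌊$81,836/2⌋ = $40,918 → take SL $40,918. Book value $61,718.
Accumulated through year 5 = $294,335 − $61,718 = $232,617.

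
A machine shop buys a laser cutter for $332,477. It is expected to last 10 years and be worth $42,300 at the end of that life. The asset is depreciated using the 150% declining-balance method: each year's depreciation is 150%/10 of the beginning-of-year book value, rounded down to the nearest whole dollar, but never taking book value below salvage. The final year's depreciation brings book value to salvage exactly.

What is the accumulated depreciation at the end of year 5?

Depreciable base = $332,477 − $42,300 = $290,177.
Year 1: ⌊$332,477 × 150%/10⌋ = $49,871. Book value $282,606.
Year 2: ⌊$282,606 × 150%/10⌋ = $42,390. Book value $240,216.
Year 3: ⌊$240,216 × 150%/10⌋ = $36,032. Book value $204,184.
Year 4: ⌊$204,184 × 150%/10⌋ = $30,627. Book value $173,557.
Year 5: ⌊$173,557 × 150%/10⌋ = $26,033. Book value $147,524.
Accumulated through year 5 = $332,477 − $147,524 = $184,953.

$184,953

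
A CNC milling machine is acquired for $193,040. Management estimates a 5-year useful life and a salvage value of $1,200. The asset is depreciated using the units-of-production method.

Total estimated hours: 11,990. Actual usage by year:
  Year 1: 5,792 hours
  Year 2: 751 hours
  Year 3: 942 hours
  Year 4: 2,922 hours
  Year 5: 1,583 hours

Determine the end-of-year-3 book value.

$73,280

Depreciable base = $193,040 − $1,200 = $191,840.
Rate = $191,840 / 11,990 hours = $16 per hour.
Year 1: 5,792 × $16 = $92,672. Book value $100,368.
Year 2: 751 × $16 = $12,016. Book value $88,352.
Year 3: 942 × $16 = $15,072. Book value $73,280.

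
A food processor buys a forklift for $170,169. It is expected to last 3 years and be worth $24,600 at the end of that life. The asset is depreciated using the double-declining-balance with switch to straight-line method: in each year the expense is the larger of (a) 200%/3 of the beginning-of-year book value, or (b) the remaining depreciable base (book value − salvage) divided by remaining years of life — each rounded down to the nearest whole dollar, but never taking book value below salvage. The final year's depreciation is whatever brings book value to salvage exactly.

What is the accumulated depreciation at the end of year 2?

Depreciable base = $170,169 − $24,600 = $145,569.
Year 1: DB = ⌊$170,169 × 200%/3⌋ = $113,446; SL = ⌊$145,569/3⌋ = $48,523 → take DB $113,446. Book value $56,723.
Year 2: DB = ⌊$56,723 × 200%/3⌋ = $37,815; SL = ⌊$32,123/2⌋ = $16,061 → take DB $37,815, capped at $32,123. Book value $24,600.
Accumulated through year 2 = $170,169 − $24,600 = $145,569.

$145,569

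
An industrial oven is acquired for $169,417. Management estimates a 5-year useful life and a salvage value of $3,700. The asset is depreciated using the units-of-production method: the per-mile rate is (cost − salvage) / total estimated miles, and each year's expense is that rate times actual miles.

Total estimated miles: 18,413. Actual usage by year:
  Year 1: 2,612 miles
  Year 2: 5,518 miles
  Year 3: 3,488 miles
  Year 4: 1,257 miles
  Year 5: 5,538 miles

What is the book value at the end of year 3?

$64,855

Depreciable base = $169,417 − $3,700 = $165,717.
Rate = $165,717 / 18,413 miles = $9 per mile.
Year 1: 2,612 × $9 = $23,508. Book value $145,909.
Year 2: 5,518 × $9 = $49,662. Book value $96,247.
Year 3: 3,488 × $9 = $31,392. Book value $64,855.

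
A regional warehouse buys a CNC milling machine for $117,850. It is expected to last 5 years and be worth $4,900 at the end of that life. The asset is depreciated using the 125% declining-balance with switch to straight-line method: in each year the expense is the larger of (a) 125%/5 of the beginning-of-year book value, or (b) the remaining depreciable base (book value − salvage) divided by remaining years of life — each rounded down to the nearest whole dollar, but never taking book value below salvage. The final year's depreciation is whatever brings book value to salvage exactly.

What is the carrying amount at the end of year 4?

Depreciable base = $117,850 − $4,900 = $112,950.
Year 1: DB = ⌊$117,850 × 125%/5⌋ = $29,462; SL = ⌊$112,950/5⌋ = $22,590 → take DB $29,462. Book value $88,388.
Year 2: DB = ⌊$88,388 × 125%/5⌋ = $22,097; SL = ⌊$83,488/4⌋ = $20,872 → take DB $22,097. Book value $66,291.
Year 3: DB = ⌊$66,291 × 125%/5⌋ = $16,572; SL = ⌊$61,391/3⌋ = $20,463 → take SL $20,463. Book value $45,828.
Year 4: DB = ⌊$45,828 × 125%/5⌋ = $11,457; SL = ⌊$40,928/2⌋ = $20,464 → take SL $20,464. Book value $25,364.

$25,364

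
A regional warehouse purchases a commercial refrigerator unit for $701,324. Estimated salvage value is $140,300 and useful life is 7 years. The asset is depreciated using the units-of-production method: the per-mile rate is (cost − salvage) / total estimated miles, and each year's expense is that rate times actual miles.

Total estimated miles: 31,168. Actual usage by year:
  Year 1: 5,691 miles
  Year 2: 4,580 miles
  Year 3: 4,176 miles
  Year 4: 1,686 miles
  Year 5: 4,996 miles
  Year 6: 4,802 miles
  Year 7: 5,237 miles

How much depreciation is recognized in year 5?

$89,928

Depreciable base = $701,324 − $140,300 = $561,024.
Rate = $561,024 / 31,168 miles = $18 per mile.
Year 1: 5,691 × $18 = $102,438. Book value $598,886.
Year 2: 4,580 × $18 = $82,440. Book value $516,446.
Year 3: 4,176 × $18 = $75,168. Book value $441,278.
Year 4: 1,686 × $18 = $30,348. Book value $410,930.
Year 5: 4,996 × $18 = $89,928. Book value $321,002.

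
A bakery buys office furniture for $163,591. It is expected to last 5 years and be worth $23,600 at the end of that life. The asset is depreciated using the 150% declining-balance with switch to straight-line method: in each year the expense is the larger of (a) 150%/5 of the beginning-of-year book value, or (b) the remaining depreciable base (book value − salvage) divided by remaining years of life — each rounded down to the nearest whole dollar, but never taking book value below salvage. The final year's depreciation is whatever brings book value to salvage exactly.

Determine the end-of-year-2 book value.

Depreciable base = $163,591 − $23,600 = $139,991.
Year 1: DB = ⌊$163,591 × 150%/5⌋ = $49,077; SL = ⌊$139,991/5⌋ = $27,998 → take DB $49,077. Book value $114,514.
Year 2: DB = ⌊$114,514 × 150%/5⌋ = $34,354; SL = ⌊$90,914/4⌋ = $22,728 → take DB $34,354. Book value $80,160.

$80,160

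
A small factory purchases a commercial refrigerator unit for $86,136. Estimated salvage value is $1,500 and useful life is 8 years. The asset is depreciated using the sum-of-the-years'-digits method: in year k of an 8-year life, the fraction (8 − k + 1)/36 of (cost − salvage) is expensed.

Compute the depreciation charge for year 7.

$4,702

Depreciable base = $86,136 − $1,500 = $84,636.
Sum of the years' digits = 8+7+6+5+4+3+2+1 = 36.
Year 1: $84,636 × 8/36 = $18,808. Book value $67,328.
Year 2: $84,636 × 7/36 = $16,457. Book value $50,871.
Year 3: $84,636 × 6/36 = $14,106. Book value $36,765.
Year 4: $84,636 × 5/36 = $11,755. Book value $25,010.
Year 5: $84,636 × 4/36 = $9,404. Book value $15,606.
Year 6: $84,636 × 3/36 = $7,053. Book value $8,553.
Year 7: $84,636 × 2/36 = $4,702. Book value $3,851.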